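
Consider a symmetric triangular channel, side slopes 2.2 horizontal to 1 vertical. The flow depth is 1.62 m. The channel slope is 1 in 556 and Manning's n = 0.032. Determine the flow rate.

For a triangular section with side slope z = 2.2: A = zy² = 2.2×1.62² = 5.774 m²; P = 2y√(1+z²) = 2×1.62×2.417 = 7.83 m.
Hydraulic radius R = A/P = 5.774/7.83 = 0.7374 m.
Manning's equation: Q = (1/n) A R^(2/3) S^(1/2) = (1/0.032) × 5.774 × 0.7374^(2/3) × 0.001799^(1/2) = 6.25 m³/s.

Q = 6.25 m³/s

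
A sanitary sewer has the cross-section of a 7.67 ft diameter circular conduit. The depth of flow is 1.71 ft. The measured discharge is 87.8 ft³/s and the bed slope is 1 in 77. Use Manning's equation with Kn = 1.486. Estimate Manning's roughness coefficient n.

n = 0.015

For a circular section of diameter D = 7.67 ft at depth y = 1.71 ft, the central angle is θ = 2 arccos(1 − 2y/D) = 1.967 rad. Then A = (D²/8)(θ − sin θ) = 7.681 ft² and P = Dθ/2 = 7.543 ft.
Hydraulic radius R = A/P = 7.681/7.543 = 1.018 ft.
Rearranging Manning's equation: n = (1.486/Q) A R^(2/3) S^(1/2) = (1.486/87.8) × 7.681 × 1.018^(2/3) × √0.01299 = 0.015.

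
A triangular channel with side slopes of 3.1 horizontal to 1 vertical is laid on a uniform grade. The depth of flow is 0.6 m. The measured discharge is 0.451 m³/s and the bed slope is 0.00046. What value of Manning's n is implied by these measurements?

n = 0.023

For a triangular section with side slope z = 3.1: A = zy² = 3.1×0.6² = 1.116 m²; P = 2y√(1+z²) = 2×0.6×3.257 = 3.909 m.
Hydraulic radius R = A/P = 1.116/3.909 = 0.2855 m.
Rearranging Manning's equation: n = (1/Q) A R^(2/3) S^(1/2) = (1/0.451) × 1.116 × 0.2855^(2/3) × √0.00046 = 0.023.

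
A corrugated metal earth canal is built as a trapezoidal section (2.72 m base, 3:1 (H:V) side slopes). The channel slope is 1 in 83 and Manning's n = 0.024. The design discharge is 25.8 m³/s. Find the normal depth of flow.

y_n = 1.15 m

Manning's equation rearranged: A R^(2/3) = nQ / (1·√S) = 0.024 × 25.8 / (√0.01205) = 5.641.
Try y = 0.845 m: A R^(2/3) = 2.983 — short.
Try y = 1.27 m: A R^(2/3) = 6.975 — over.
Try y = 1.15 m: A R^(2/3) = 5.647 — matches.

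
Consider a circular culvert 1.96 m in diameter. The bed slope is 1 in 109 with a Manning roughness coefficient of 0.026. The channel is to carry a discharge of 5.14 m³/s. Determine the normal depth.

y_n = 1.26 m

Manning's equation rearranged: A R^(2/3) = nQ / (1·√S) = 0.026 × 5.14 / (√0.009174) = 1.395.
At y = 1.39 m: A R^(2/3) = 1.597 — too large.
At y = 1.02 m: A R^(2/3) = 1.003 — too small.
At y = 1.26 m: A R^(2/3) = 1.396 — matches.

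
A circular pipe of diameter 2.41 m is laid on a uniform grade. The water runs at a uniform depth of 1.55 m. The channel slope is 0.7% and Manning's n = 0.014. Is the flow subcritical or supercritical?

For a circular section of diameter D = 2.41 m at depth y = 1.55 m, the central angle is θ = 2 arccos(1 − 2y/D) = 3.722 rad. Then A = (D²/8)(θ − sin θ) = 3.101 m² and P = Dθ/2 = 4.485 m.
Hydraulic radius R = A/P = 3.101/4.485 = 0.6913 m.
V = (1/n) R^(2/3) √S = (1/0.014) × 0.6913^(2/3) × √0.007 = 4.672 m/s. Hydraulic depth D_h = A/T = 3.101/2.309 = 1.343 m.
Froude number Fr = V/√(g·D_h) = 4.672/√(9.81×1.343) = 1.29, which is greater than 1, so the flow is supercritical.

supercritical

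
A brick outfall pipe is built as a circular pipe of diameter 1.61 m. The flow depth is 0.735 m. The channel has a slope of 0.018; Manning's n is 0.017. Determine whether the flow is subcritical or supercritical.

For a circular section of diameter D = 1.61 m at depth y = 0.735 m, the central angle is θ = 2 arccos(1 − 2y/D) = 2.967 rad. Then A = (D²/8)(θ − sin θ) = 0.9054 m² and P = Dθ/2 = 2.389 m.
Hydraulic radius R = A/P = 0.9054/2.389 = 0.379 m.
V = (1/n) R^(2/3) √S = (1/0.017) × 0.379^(2/3) × √0.018 = 4.133 m/s. Hydraulic depth D_h = A/T = 0.9054/1.604 = 0.5645 m.
Froude number Fr = V/√(g·D_h) = 4.133/√(9.81×0.5645) = 1.76, which is greater than 1, so the flow is supercritical.

supercritical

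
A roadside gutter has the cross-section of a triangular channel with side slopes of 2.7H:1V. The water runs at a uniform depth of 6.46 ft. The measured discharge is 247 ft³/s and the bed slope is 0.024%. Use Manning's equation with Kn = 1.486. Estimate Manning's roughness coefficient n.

For a triangular section with side slope z = 2.7: A = zy² = 2.7×6.46² = 112.7 ft²; P = 2y√(1+z²) = 2×6.46×2.879 = 37.2 ft.
Hydraulic radius R = A/P = 112.7/37.2 = 3.029 ft.
Rearranging Manning's equation: n = (1.486/Q) A R^(2/3) S^(1/2) = (1.486/247) × 112.7 × 3.029^(2/3) × √0.00024 = 0.022.

n = 0.022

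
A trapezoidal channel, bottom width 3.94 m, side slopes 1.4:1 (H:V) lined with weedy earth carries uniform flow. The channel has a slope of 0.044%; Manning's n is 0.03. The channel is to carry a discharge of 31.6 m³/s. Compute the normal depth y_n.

Manning's equation rearranged: A R^(2/3) = nQ / (1·√S) = 0.03 × 31.6 / (√0.00044) = 45.19.
Try y = 2.45 m: A R^(2/3) = 23.23 — low.
Try y = 3.4 m: A R^(2/3) = 45.24 — ≈ 45.19.

y_n = 3.4 m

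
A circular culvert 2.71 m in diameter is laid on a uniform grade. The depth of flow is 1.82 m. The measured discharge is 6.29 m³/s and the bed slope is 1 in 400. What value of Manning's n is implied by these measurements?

n = 0.028

For a circular section of diameter D = 2.71 m at depth y = 1.82 m, the central angle is θ = 2 arccos(1 − 2y/D) = 3.842 rad. Then A = (D²/8)(θ − sin θ) = 4.119 m² and P = Dθ/2 = 5.206 m.
Hydraulic radius R = A/P = 4.119/5.206 = 0.7912 m.
Rearranging Manning's equation: n = (1/Q) A R^(2/3) S^(1/2) = (1/6.29) × 4.119 × 0.7912^(2/3) × √0.0025 = 0.028.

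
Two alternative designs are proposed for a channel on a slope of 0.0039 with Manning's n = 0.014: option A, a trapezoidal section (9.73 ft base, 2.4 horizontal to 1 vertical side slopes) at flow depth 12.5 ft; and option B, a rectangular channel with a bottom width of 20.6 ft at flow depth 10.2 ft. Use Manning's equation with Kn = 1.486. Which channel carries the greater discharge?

Channel A: With bottom width b = 9.73 ft and side slope z = 2.4: A = (b + zy)y = (9.73 + 2.4×12.5)×12.5 = 496.6 ft²; P = b + 2y√(1+z²) = 9.73 + 2×12.5×2.6 = 74.73 ft. Hydraulic radius R = A/P = 496.6/74.73 = 6.646 ft. Q_A = (1.486/0.014)·496.6·6.646^(2/3)·√0.0039 = 11640 ft³/s.
Channel B: Flow area A = b·y = 20.6 × 10.2 = 210.1 ft². Wetted perimeter P = b + 2y = 20.6 + 2×10.2 = 41 ft. Hydraulic radius R = A/P = 210.1/41 = 5.125 ft. Q_B = (1.486/0.014)·210.1·5.125^(2/3)·√0.0039 = 4140 ft³/s.
Q_A = 11640 ft³/s vs Q_B = 4140 ft³/s, so channel A carries more.

channel A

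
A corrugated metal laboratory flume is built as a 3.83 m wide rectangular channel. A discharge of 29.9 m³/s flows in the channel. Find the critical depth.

For a rectangular channel, critical depth y_c = (q²/g)^(1/3) where q = Q/b = 29.9/3.83 = 7.807 m²/s.
So y_c = (7.807²/9.81)^(1/3) = 1.84 m.

y_c = 1.84 m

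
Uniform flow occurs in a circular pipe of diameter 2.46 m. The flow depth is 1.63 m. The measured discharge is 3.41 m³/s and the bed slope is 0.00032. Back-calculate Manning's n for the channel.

For a circular section of diameter D = 2.46 m at depth y = 1.63 m, the central angle is θ = 2 arccos(1 − 2y/D) = 3.804 rad. Then A = (D²/8)(θ − sin θ) = 3.343 m² and P = Dθ/2 = 4.679 m.
Hydraulic radius R = A/P = 3.343/4.679 = 0.7144 m.
Rearranging Manning's equation: n = (1/Q) A R^(2/3) S^(1/2) = (1/3.41) × 3.343 × 0.7144^(2/3) × √0.00032 = 0.014.

n = 0.014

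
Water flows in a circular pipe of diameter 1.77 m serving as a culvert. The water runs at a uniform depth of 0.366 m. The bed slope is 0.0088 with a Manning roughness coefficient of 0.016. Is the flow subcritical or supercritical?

supercritical

For a circular section of diameter D = 1.77 m at depth y = 0.366 m, the central angle is θ = 2 arccos(1 − 2y/D) = 1.888 rad. Then A = (D²/8)(θ − sin θ) = 0.3674 m² and P = Dθ/2 = 1.671 m.
Hydraulic radius R = A/P = 0.3674/1.671 = 0.2199 m.
V = (1/n) R^(2/3) √S = (1/0.016) × 0.2199^(2/3) × √0.0088 = 2.136 m/s. Hydraulic depth D_h = A/T = 0.3674/1.434 = 0.2563 m.
Froude number Fr = V/√(g·D_h) = 2.136/√(9.81×0.2563) = 1.35, which is greater than 1, so the flow is supercritical.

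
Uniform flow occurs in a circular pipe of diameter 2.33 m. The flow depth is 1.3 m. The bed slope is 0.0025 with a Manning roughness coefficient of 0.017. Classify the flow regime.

subcritical

For a circular section of diameter D = 2.33 m at depth y = 1.3 m, the central angle is θ = 2 arccos(1 − 2y/D) = 3.374 rad. Then A = (D²/8)(θ − sin θ) = 2.446 m² and P = Dθ/2 = 3.931 m.
Hydraulic radius R = A/P = 2.446/3.931 = 0.6222 m.
V = (1/n) R^(2/3) √S = (1/0.017) × 0.6222^(2/3) × √0.0025 = 2.144 m/s. Hydraulic depth D_h = A/T = 2.446/2.314 = 1.057 m.
Froude number Fr = V/√(g·D_h) = 2.144/√(9.81×1.057) = 0.666, which is less than 1, so the flow is subcritical.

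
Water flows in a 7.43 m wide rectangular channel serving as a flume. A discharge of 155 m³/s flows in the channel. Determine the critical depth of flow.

For a rectangular channel, critical depth y_c = (q²/g)^(1/3) where q = Q/b = 155/7.43 = 20.86 m²/s.
So y_c = (20.86²/9.81)^(1/3) = 3.54 m.

y_c = 3.54 m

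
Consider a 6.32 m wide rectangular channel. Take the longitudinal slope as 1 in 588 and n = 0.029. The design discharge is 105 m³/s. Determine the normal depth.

y_n = 6.96 m

Manning's equation rearranged: A R^(2/3) = nQ / (1·√S) = 0.029 × 105 / (√0.001701) = 73.84.
Trying y = 8.8 m: A R^(2/3) = 97.61 — high.
Trying y = 5.91 m: A R^(2/3) = 60.45 — low.
Trying y = 6.96 m: A R^(2/3) = 73.8 — matches.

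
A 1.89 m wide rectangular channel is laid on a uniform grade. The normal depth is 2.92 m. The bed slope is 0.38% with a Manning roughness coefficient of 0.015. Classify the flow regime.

Flow area A = b·y = 1.89 × 2.92 = 5.519 m². Wetted perimeter P = b + 2y = 1.89 + 2×2.92 = 7.73 m.
Hydraulic radius R = A/P = 5.519/7.73 = 0.7139 m.
V = (1/n) R^(2/3) √S = (1/0.015) × 0.7139^(2/3) × √0.0038 = 3.283 m/s. Hydraulic depth D_h = A/T = 5.519/1.89 = 2.92 m.
Froude number Fr = V/√(g·D_h) = 3.283/√(9.81×2.92) = 0.613, which is less than 1, so the flow is subcritical.

subcritical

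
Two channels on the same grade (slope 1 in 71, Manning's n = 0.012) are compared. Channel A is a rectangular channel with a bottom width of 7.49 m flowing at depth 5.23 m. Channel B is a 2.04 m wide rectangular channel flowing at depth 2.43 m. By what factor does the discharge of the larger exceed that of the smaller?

16.6

Channel A: Flow area A = b·y = 7.49 × 5.23 = 39.17 m². Wetted perimeter P = b + 2y = 7.49 + 2×5.23 = 17.95 m. Hydraulic radius R = A/P = 39.17/17.95 = 2.182 m. Q_A = (1/0.012)·39.17·2.182^(2/3)·√0.01408 = 651.8 m³/s.
Channel B: Flow area A = b·y = 2.04 × 2.43 = 4.957 m². Wetted perimeter P = b + 2y = 2.04 + 2×2.43 = 6.9 m. Hydraulic radius R = A/P = 4.957/6.9 = 0.7184 m. Q_B = (1/0.012)·4.957·0.7184^(2/3)·√0.01408 = 39.33 m³/s.
The larger discharge is 651.8 m³/s and the smaller is 39.33 m³/s; the ratio is 16.6.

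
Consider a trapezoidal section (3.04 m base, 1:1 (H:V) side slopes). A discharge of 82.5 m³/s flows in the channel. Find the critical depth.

At critical depth, Q² T / (g A³) = 1, i.e. A³/T = Q²/g = 82.5²/9.81 = 693.8.
At y = 2.09 m: A³/T = 170.7 — too small.
At y = 3.04 m: A³/T = 692.4 — matches.

y_c = 3.04 m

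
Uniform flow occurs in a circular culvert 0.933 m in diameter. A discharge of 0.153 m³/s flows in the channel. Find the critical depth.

At critical depth, Q² T / (g A³) = 1, i.e. A³/T = Q²/g = 0.153²/9.81 = 0.002386.
At y = 0.17 m: A³/T = 0.0008575 — low.
At y = 0.252 m: A³/T = 0.003993 — high.
At y = 0.221 m: A³/T = 0.002395 — close enough.

y_c = 0.221 m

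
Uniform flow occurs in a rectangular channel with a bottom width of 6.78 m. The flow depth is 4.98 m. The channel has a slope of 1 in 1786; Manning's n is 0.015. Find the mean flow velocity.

V = 2.52 m/s

Flow area A = b·y = 6.78 × 4.98 = 33.76 m². Wetted perimeter P = b + 2y = 6.78 + 2×4.98 = 16.74 m.
Hydraulic radius R = A/P = 33.76/16.74 = 2.017 m.
From Manning's equation, V = (1/n) R^(2/3) S^(1/2) = (1/0.015) × 2.017^(2/3) × 0.0005599^(1/2) = 2.52 m/s.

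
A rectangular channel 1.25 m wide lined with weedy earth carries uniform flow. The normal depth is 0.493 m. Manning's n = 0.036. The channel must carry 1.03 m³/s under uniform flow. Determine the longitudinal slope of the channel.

Flow area A = b·y = 1.25 × 0.493 = 0.6162 m². Wetted perimeter P = b + 2y = 1.25 + 2×0.493 = 2.236 m.
Hydraulic radius R = A/P = 0.6162/2.236 = 0.2756 m.
From Manning's equation, S = [nQ / (1 A R^(2/3))]² = [0.036 × 1.03 / (1 × 0.6162 × 0.2756^(2/3))]² = 0.0202.

S = 0.0202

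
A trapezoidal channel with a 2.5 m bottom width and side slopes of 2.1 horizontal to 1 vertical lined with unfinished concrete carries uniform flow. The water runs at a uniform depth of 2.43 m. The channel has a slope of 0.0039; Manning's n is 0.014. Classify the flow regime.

supercritical

With bottom width b = 2.5 m and side slope z = 2.1: A = (b + zy)y = (2.5 + 2.1×2.43)×2.43 = 18.48 m²; P = b + 2y√(1+z²) = 2.5 + 2×2.43×2.326 = 13.8 m.
Hydraulic radius R = A/P = 18.48/13.8 = 1.338 m.
V = (1/n) R^(2/3) √S = (1/0.014) × 1.338^(2/3) × √0.0039 = 5.417 m/s. Hydraulic depth D_h = A/T = 18.48/12.71 = 1.454 m.
Froude number Fr = V/√(g·D_h) = 5.417/√(9.81×1.454) = 1.43, which is greater than 1, so the flow is supercritical.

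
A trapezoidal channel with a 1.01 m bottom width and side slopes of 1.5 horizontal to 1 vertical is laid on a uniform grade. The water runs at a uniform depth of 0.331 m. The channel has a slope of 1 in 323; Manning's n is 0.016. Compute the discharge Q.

With bottom width b = 1.01 m and side slope z = 1.5: A = (b + zy)y = (1.01 + 1.5×0.331)×0.331 = 0.4987 m²; P = b + 2y√(1+z²) = 1.01 + 2×0.331×1.803 = 2.203 m.
Hydraulic radius R = A/P = 0.4987/2.203 = 0.2263 m.
Manning's equation: Q = (1/n) A R^(2/3) S^(1/2) = (1/0.016) × 0.4987 × 0.2263^(2/3) × 0.003096^(1/2) = 0.644 m³/s.

Q = 0.644 m³/s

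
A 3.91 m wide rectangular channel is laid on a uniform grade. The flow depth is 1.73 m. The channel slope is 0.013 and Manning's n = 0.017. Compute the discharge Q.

Q = 42.8 m³/s

Flow area A = b·y = 3.91 × 1.73 = 6.764 m². Wetted perimeter P = b + 2y = 3.91 + 2×1.73 = 7.37 m.
Hydraulic radius R = A/P = 6.764/7.37 = 0.9178 m.
Manning's equation: Q = (1/n) A R^(2/3) S^(1/2) = (1/0.017) × 6.764 × 0.9178^(2/3) × 0.013^(1/2) = 42.8 m³/s.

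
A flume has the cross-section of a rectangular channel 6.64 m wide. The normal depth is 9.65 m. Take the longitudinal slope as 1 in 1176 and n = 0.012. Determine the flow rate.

Q = 285 m³/s

Flow area A = b·y = 6.64 × 9.65 = 64.08 m². Wetted perimeter P = b + 2y = 6.64 + 2×9.65 = 25.94 m.
Hydraulic radius R = A/P = 64.08/25.94 = 2.47 m.
Manning's equation: Q = (1/n) A R^(2/3) S^(1/2) = (1/0.012) × 64.08 × 2.47^(2/3) × 0.0008503^(1/2) = 285 m³/s.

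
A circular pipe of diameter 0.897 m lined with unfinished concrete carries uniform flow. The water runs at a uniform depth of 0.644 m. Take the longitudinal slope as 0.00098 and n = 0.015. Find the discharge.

For a circular section of diameter D = 0.897 m at depth y = 0.644 m, the central angle is θ = 2 arccos(1 − 2y/D) = 4.044 rad. Then A = (D²/8)(θ − sin θ) = 0.4856 m² and P = Dθ/2 = 1.814 m.
Hydraulic radius R = A/P = 0.4856/1.814 = 0.2678 m.
Manning's equation: Q = (1/n) A R^(2/3) S^(1/2) = (1/0.015) × 0.4856 × 0.2678^(2/3) × 0.00098^(1/2) = 0.421 m³/s.

Q = 0.421 m³/s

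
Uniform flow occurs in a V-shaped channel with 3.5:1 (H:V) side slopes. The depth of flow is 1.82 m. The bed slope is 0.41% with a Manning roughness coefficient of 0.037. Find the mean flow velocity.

V = 1.58 m/s

For a triangular section with side slope z = 3.5: A = zy² = 3.5×1.82² = 11.59 m²; P = 2y√(1+z²) = 2×1.82×3.64 = 13.25 m.
Hydraulic radius R = A/P = 11.59/13.25 = 0.875 m.
From Manning's equation, V = (1/n) R^(2/3) S^(1/2) = (1/0.037) × 0.875^(2/3) × 0.0041^(1/2) = 1.58 m/s.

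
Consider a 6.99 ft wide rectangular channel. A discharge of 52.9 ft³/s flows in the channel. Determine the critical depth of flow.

For a rectangular channel, critical depth y_c = (q²/g)^(1/3) where q = Q/b = 52.9/6.99 = 7.568 ft²/s.
So y_c = (7.568²/32.2)^(1/3) = 1.21 ft.

y_c = 1.21 ft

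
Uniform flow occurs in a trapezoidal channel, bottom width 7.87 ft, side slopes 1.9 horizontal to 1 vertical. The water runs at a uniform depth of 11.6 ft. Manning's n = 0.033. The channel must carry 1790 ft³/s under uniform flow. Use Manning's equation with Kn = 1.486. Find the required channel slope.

S = 0.0012

With bottom width b = 7.87 ft and side slope z = 1.9: A = (b + zy)y = (7.87 + 1.9×11.6)×11.6 = 347 ft²; P = b + 2y√(1+z²) = 7.87 + 2×11.6×2.147 = 57.68 ft.
Hydraulic radius R = A/P = 347/57.68 = 6.015 ft.
From Manning's equation, S = [nQ / (1.486 A R^(2/3))]² = [0.033 × 1790 / (1.486 × 347 × 6.015^(2/3))]² = 0.0012.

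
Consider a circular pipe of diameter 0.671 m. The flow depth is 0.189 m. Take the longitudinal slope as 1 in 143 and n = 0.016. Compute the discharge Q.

Q = 0.0974 m³/s

For a circular section of diameter D = 0.671 m at depth y = 0.189 m, the central angle is θ = 2 arccos(1 − 2y/D) = 2.238 rad. Then A = (D²/8)(θ − sin θ) = 0.08173 m² and P = Dθ/2 = 0.7508 m.
Hydraulic radius R = A/P = 0.08173/0.7508 = 0.1089 m.
Manning's equation: Q = (1/n) A R^(2/3) S^(1/2) = (1/0.016) × 0.08173 × 0.1089^(2/3) × 0.006993^(1/2) = 0.0974 m³/s.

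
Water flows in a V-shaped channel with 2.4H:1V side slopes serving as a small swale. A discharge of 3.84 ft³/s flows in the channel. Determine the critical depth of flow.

y_c = 0.692 ft

At critical depth, Q² T / (g A³) = 1, i.e. A³/T = Q²/g = 3.84²/32.2 = 0.4579.
Trying y = 0.874 ft: A³/T = 1.469 — too large.
Trying y = 0.692 ft: A³/T = 0.457 — close enough.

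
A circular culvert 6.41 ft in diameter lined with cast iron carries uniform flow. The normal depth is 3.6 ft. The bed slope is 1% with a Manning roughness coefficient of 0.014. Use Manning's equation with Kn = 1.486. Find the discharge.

Q = 284 ft³/s

For a circular section of diameter D = 6.41 ft at depth y = 3.6 ft, the central angle is θ = 2 arccos(1 − 2y/D) = 3.389 rad. Then A = (D²/8)(θ − sin θ) = 18.66 ft² and P = Dθ/2 = 10.86 ft.
Hydraulic radius R = A/P = 18.66/10.86 = 1.718 ft.
Manning's equation: Q = (1.486/n) A R^(2/3) S^(1/2) = (1.486/0.014) × 18.66 × 1.718^(2/3) × 0.01^(1/2) = 284 ft³/s.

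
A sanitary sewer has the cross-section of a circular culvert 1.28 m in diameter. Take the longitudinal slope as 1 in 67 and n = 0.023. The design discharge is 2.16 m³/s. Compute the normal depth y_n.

Manning's equation rearranged: A R^(2/3) = nQ / (1·√S) = 0.023 × 2.16 / (√0.01493) = 0.4066.
Trying y = 0.673 m: A R^(2/3) = 0.3275 — too small.
Trying y = 0.771 m: A R^(2/3) = 0.4069 — ≈ 0.4066.

y_n = 0.771 m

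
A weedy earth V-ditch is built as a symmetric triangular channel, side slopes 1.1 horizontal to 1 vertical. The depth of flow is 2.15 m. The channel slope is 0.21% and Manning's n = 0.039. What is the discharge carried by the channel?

For a triangular section with side slope z = 1.1: A = zy² = 1.1×2.15² = 5.085 m²; P = 2y√(1+z²) = 2×2.15×1.487 = 6.392 m.
Hydraulic radius R = A/P = 5.085/6.392 = 0.7954 m.
Manning's equation: Q = (1/n) A R^(2/3) S^(1/2) = (1/0.039) × 5.085 × 0.7954^(2/3) × 0.0021^(1/2) = 5.13 m³/s.

Q = 5.13 m³/s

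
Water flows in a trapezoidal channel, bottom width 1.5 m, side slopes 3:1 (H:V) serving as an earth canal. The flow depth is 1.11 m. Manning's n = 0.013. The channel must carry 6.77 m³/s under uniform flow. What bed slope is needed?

With bottom width b = 1.5 m and side slope z = 3: A = (b + zy)y = (1.5 + 3×1.11)×1.11 = 5.361 m²; P = b + 2y√(1+z²) = 1.5 + 2×1.11×3.162 = 8.52 m.
Hydraulic radius R = A/P = 5.361/8.52 = 0.6292 m.
From Manning's equation, S = [nQ / (1 A R^(2/3))]² = [0.013 × 6.77 / (1 × 5.361 × 0.6292^(2/3))]² = 0.0005.

S = 0.0005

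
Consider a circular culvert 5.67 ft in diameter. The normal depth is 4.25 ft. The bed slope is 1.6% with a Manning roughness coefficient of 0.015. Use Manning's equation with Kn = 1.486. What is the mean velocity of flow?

For a circular section of diameter D = 5.67 ft at depth y = 4.25 ft, the central angle is θ = 2 arccos(1 − 2y/D) = 4.187 rad. Then A = (D²/8)(θ − sin θ) = 20.3 ft² and P = Dθ/2 = 11.87 ft.
Hydraulic radius R = A/P = 20.3/11.87 = 1.71 ft.
From Manning's equation, V = (1.486/n) R^(2/3) S^(1/2) = (1.486/0.015) × 1.71^(2/3) × 0.016^(1/2) = 17.9 ft/s.

V = 17.9 ft/s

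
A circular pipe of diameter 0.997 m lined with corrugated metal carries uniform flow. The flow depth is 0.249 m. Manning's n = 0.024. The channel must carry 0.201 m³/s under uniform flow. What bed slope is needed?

S = 0.013

For a circular section of diameter D = 0.997 m at depth y = 0.249 m, the central angle is θ = 2 arccos(1 − 2y/D) = 2.093 rad. Then A = (D²/8)(θ − sin θ) = 0.1524 m² and P = Dθ/2 = 1.043 m.
Hydraulic radius R = A/P = 0.1524/1.043 = 0.1461 m.
From Manning's equation, S = [nQ / (1 A R^(2/3))]² = [0.024 × 0.201 / (1 × 0.1524 × 0.1461^(2/3))]² = 0.013.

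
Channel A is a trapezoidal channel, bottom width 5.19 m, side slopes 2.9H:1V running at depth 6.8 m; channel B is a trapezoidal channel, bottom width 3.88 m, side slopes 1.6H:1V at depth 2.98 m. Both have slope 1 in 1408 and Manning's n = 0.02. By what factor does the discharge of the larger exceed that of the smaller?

Channel A: With bottom width b = 5.19 m and side slope z = 2.9: A = (b + zy)y = (5.19 + 2.9×6.8)×6.8 = 169.4 m²; P = b + 2y√(1+z²) = 5.19 + 2×6.8×3.068 = 46.91 m. Hydraulic radius R = A/P = 169.4/46.91 = 3.611 m. Q_A = (1/0.02)·169.4·3.611^(2/3)·√0.0007102 = 531.3 m³/s.
Channel B: With bottom width b = 3.88 m and side slope z = 1.6: A = (b + zy)y = (3.88 + 1.6×2.98)×2.98 = 25.77 m²; P = b + 2y√(1+z²) = 3.88 + 2×2.98×1.887 = 15.13 m. Hydraulic radius R = A/P = 25.77/15.13 = 1.704 m. Q_B = (1/0.02)·25.77·1.704^(2/3)·√0.0007102 = 48.99 m³/s.
The larger discharge is 531.3 m³/s and the smaller is 48.99 m³/s; the ratio is 10.8.

10.8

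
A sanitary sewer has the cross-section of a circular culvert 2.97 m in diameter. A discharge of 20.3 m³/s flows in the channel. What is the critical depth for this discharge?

y_c = 1.98 m

At critical depth, Q² T / (g A³) = 1, i.e. A³/T = Q²/g = 20.3²/9.81 = 42.01.
Trying y = 1.71 m: A³/T = 23.99 — too small.
Trying y = 2.39 m: A³/T = 90.57 — too large.
Trying y = 1.98 m: A³/T = 42.18 — matches.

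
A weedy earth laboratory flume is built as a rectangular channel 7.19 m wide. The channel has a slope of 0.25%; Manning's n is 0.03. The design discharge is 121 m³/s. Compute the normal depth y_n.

Manning's equation rearranged: A R^(2/3) = nQ / (1·√S) = 0.03 × 121 / (√0.0025) = 72.6.
Trying y = 7.42 m: A R^(2/3) = 96.21 — too large.
Trying y = 5.91 m: A R^(2/3) = 72.65 — ≈ 72.6.

y_n = 5.91 m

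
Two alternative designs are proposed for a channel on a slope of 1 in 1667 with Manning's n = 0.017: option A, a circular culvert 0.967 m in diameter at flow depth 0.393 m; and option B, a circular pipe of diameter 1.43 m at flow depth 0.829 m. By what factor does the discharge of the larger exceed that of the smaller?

Channel A: For a circular section of diameter D = 0.967 m at depth y = 0.393 m, the central angle is θ = 2 arccos(1 − 2y/D) = 2.765 rad. Then A = (D²/8)(θ − sin θ) = 0.2802 m² and P = Dθ/2 = 1.337 m. Hydraulic radius R = A/P = 0.2802/1.337 = 0.2096 m. Q_A = (1/0.017)·0.2802·0.2096^(2/3)·√0.0005999 = 0.1424 m³/s.
Channel B: For a circular section of diameter D = 1.43 m at depth y = 0.829 m, the central angle is θ = 2 arccos(1 − 2y/D) = 3.462 rad. Then A = (D²/8)(θ − sin θ) = 0.9654 m² and P = Dθ/2 = 2.475 m. Hydraulic radius R = A/P = 0.9654/2.475 = 0.39 m. Q_B = (1/0.017)·0.9654·0.39^(2/3)·√0.0005999 = 0.7424 m³/s.
The larger discharge is 0.7424 m³/s and the smaller is 0.1424 m³/s; the ratio is 5.21.

5.21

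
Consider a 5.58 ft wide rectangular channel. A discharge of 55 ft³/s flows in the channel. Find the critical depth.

y_c = 1.44 ft

For a rectangular channel, critical depth y_c = (q²/g)^(1/3) where q = Q/b = 55/5.58 = 9.857 ft²/s.
So y_c = (9.857²/32.2)^(1/3) = 1.44 ft.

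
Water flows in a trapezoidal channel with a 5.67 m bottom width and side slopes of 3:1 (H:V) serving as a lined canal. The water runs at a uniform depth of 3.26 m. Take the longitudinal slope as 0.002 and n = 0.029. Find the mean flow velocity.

V = 2.38 m/s

With bottom width b = 5.67 m and side slope z = 3: A = (b + zy)y = (5.67 + 3×3.26)×3.26 = 50.37 m²; P = b + 2y√(1+z²) = 5.67 + 2×3.26×3.162 = 26.29 m.
Hydraulic radius R = A/P = 50.37/26.29 = 1.916 m.
From Manning's equation, V = (1/n) R^(2/3) S^(1/2) = (1/0.029) × 1.916^(2/3) × 0.002^(1/2) = 2.38 m/s.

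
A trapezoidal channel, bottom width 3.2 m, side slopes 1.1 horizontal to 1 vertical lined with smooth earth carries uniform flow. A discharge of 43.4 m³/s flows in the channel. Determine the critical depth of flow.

At critical depth, Q² T / (g A³) = 1, i.e. A³/T = Q²/g = 43.4²/9.81 = 192.
Trying y = 1.62 m: A³/T = 77.72 — short.
Trying y = 2.08 m: A³/T = 191.3 — close enough.

y_c = 2.08 m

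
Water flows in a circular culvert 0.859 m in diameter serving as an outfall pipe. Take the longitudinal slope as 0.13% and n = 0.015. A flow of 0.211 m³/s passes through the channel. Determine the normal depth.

y_n = 0.39 m

Manning's equation rearranged: A R^(2/3) = nQ / (1·√S) = 0.015 × 0.211 / (√0.0013) = 0.08778.
At y = 0.337 m: A R^(2/3) = 0.06759 — short.
At y = 0.425 m: A R^(2/3) = 0.1021 — over.
At y = 0.39 m: A R^(2/3) = 0.08793 — matches.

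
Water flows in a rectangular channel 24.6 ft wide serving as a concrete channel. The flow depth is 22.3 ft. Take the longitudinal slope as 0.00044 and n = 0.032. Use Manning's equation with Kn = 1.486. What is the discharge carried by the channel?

Flow area A = b·y = 24.6 × 22.3 = 548.6 ft². Wetted perimeter P = b + 2y = 24.6 + 2×22.3 = 69.2 ft.
Hydraulic radius R = A/P = 548.6/69.2 = 7.927 ft.
Manning's equation: Q = (1.486/n) A R^(2/3) S^(1/2) = (1.486/0.032) × 548.6 × 7.927^(2/3) × 0.00044^(1/2) = 2120 ft³/s.

Q = 2120 ft³/s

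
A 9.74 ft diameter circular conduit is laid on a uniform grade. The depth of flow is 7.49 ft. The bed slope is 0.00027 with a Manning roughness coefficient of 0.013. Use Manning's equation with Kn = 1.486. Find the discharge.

Q = 238 ft³/s

For a circular section of diameter D = 9.74 ft at depth y = 7.49 ft, the central angle is θ = 2 arccos(1 − 2y/D) = 4.278 rad. Then A = (D²/8)(θ − sin θ) = 61.48 ft² and P = Dθ/2 = 20.83 ft.
Hydraulic radius R = A/P = 61.48/20.83 = 2.951 ft.
Manning's equation: Q = (1.486/n) A R^(2/3) S^(1/2) = (1.486/0.013) × 61.48 × 2.951^(2/3) × 0.00027^(1/2) = 238 ft³/s.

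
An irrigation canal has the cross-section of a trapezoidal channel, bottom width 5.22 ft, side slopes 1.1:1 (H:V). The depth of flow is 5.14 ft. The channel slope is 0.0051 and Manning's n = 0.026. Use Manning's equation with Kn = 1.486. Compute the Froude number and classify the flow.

subcritical

With bottom width b = 5.22 ft and side slope z = 1.1: A = (b + zy)y = (5.22 + 1.1×5.14)×5.14 = 55.89 ft²; P = b + 2y√(1+z²) = 5.22 + 2×5.14×1.487 = 20.5 ft.
Hydraulic radius R = A/P = 55.89/20.5 = 2.726 ft.
V = (1.486/n) R^(2/3) √S = (1.486/0.026) × 2.726^(2/3) × √0.0051 = 7.965 ft/s. Hydraulic depth D_h = A/T = 55.89/16.53 = 3.382 ft.
Froude number Fr = V/√(g·D_h) = 7.965/√(32.2×3.382) = 0.763, which is less than 1, so the flow is subcritical.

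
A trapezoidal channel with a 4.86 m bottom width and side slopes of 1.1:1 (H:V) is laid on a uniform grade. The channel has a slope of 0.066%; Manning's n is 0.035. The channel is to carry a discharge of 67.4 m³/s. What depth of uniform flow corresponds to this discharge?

Manning's equation rearranged: A R^(2/3) = nQ / (1·√S) = 0.035 × 67.4 / (√0.00066) = 91.82.
At y = 4.06 m: A R^(2/3) = 64.75 — short.
At y = 5.91 m: A R^(2/3) = 139.5 — over.
At y = 4.83 m: A R^(2/3) = 91.86 — ≈ 91.82.

y_n = 4.83 m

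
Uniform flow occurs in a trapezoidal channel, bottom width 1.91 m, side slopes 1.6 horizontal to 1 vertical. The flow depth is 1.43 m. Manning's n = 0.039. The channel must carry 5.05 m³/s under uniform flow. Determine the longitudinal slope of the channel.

S = 0.0014

With bottom width b = 1.91 m and side slope z = 1.6: A = (b + zy)y = (1.91 + 1.6×1.43)×1.43 = 6.003 m²; P = b + 2y√(1+z²) = 1.91 + 2×1.43×1.887 = 7.306 m.
Hydraulic radius R = A/P = 6.003/7.306 = 0.8216 m.
From Manning's equation, S = [nQ / (1 A R^(2/3))]² = [0.039 × 5.05 / (1 × 6.003 × 0.8216^(2/3))]² = 0.0014.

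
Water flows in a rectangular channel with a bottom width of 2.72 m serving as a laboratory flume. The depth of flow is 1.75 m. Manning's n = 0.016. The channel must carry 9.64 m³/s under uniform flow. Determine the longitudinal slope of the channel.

Flow area A = b·y = 2.72 × 1.75 = 4.76 m². Wetted perimeter P = b + 2y = 2.72 + 2×1.75 = 6.22 m.
Hydraulic radius R = A/P = 4.76/6.22 = 0.7653 m.
From Manning's equation, S = [nQ / (1 A R^(2/3))]² = [0.016 × 9.64 / (1 × 4.76 × 0.7653^(2/3))]² = 0.0015.

S = 0.0015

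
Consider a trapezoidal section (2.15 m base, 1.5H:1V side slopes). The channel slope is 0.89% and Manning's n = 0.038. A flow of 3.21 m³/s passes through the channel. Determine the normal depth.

Manning's equation rearranged: A R^(2/3) = nQ / (1·√S) = 0.038 × 3.21 / (√0.0089) = 1.293.
Try y = 0.491 m: A R^(2/3) = 0.7192 — too small.
Try y = 0.823 m: A R^(2/3) = 1.857 — too large.
Try y = 0.678 m: A R^(2/3) = 1.293 — matches.

y_n = 0.678 m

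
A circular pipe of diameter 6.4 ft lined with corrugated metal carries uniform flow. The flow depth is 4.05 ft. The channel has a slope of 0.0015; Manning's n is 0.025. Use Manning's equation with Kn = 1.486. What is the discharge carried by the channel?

Q = 73.7 ft³/s

For a circular section of diameter D = 6.4 ft at depth y = 4.05 ft, the central angle is θ = 2 arccos(1 − 2y/D) = 3.679 rad. Then A = (D²/8)(θ − sin θ) = 21.46 ft² and P = Dθ/2 = 11.77 ft.
Hydraulic radius R = A/P = 21.46/11.77 = 1.823 ft.
Manning's equation: Q = (1.486/n) A R^(2/3) S^(1/2) = (1.486/0.025) × 21.46 × 1.823^(2/3) × 0.0015^(1/2) = 73.7 ft³/s.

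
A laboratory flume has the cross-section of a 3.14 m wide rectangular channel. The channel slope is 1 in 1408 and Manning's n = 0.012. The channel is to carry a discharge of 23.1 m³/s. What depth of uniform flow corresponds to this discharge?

y_n = 3.2 m

Manning's equation rearranged: A R^(2/3) = nQ / (1·√S) = 0.012 × 23.1 / (√0.0007102) = 10.4.
At y = 2.73 m: A R^(2/3) = 8.554 — short.
At y = 3.85 m: A R^(2/3) = 13 — over.
At y = 3.2 m: A R^(2/3) = 10.4 — ≈ 10.4.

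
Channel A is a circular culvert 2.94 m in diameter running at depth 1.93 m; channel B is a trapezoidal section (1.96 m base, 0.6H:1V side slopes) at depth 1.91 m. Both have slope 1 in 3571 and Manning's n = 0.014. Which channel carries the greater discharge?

Channel A: For a circular section of diameter D = 2.94 m at depth y = 1.93 m, the central angle is θ = 2 arccos(1 − 2y/D) = 3.778 rad. Then A = (D²/8)(θ − sin θ) = 4.724 m² and P = Dθ/2 = 5.554 m. Hydraulic radius R = A/P = 4.724/5.554 = 0.8506 m. Q_A = (1/0.014)·4.724·0.8506^(2/3)·√0.00028 = 5.07 m³/s.
Channel B: With bottom width b = 1.96 m and side slope z = 0.6: A = (b + zy)y = (1.96 + 0.6×1.91)×1.91 = 5.932 m²; P = b + 2y√(1+z²) = 1.96 + 2×1.91×1.166 = 6.415 m. Hydraulic radius R = A/P = 5.932/6.415 = 0.9248 m. Q_B = (1/0.014)·5.932·0.9248^(2/3)·√0.00028 = 6.731 m³/s.
Q_A = 5.07 m³/s vs Q_B = 6.731 m³/s, so channel B carries more.

channel B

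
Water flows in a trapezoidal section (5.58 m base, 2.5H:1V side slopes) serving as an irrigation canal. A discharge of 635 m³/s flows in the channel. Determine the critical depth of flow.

At critical depth, Q² T / (g A³) = 1, i.e. A³/T = Q²/g = 635²/9.81 = 41100.
Trying y = 4.56 m: A³/T = 16360 — low.
Trying y = 7.1 m: A³/T = 110600 — high.
Trying y = 5.66 m: A³/T = 41100 — matches.

y_c = 5.66 m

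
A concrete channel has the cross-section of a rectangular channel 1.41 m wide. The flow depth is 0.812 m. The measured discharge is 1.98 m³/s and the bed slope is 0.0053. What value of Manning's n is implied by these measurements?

n = 0.022

Flow area A = b·y = 1.41 × 0.812 = 1.145 m². Wetted perimeter P = b + 2y = 1.41 + 2×0.812 = 3.034 m.
Hydraulic radius R = A/P = 1.145/3.034 = 0.3774 m.
Rearranging Manning's equation: n = (1/Q) A R^(2/3) S^(1/2) = (1/1.98) × 1.145 × 0.3774^(2/3) × √0.0053 = 0.022.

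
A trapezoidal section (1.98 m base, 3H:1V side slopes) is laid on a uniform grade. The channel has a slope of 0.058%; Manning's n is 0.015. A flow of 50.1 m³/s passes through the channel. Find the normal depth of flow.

Manning's equation rearranged: A R^(2/3) = nQ / (1·√S) = 0.015 × 50.1 / (√0.00058) = 31.2.
Try y = 2.2 m: A R^(2/3) = 21.17 — short.
Try y = 3.27 m: A R^(2/3) = 54.94 — over.
Try y = 2.59 m: A R^(2/3) = 31.23 — ≈ 31.2.

y_n = 2.59 m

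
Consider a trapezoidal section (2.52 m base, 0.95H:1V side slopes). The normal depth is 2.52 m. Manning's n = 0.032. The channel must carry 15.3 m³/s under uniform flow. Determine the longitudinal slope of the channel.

With bottom width b = 2.52 m and side slope z = 0.95: A = (b + zy)y = (2.52 + 0.95×2.52)×2.52 = 12.38 m²; P = b + 2y√(1+z²) = 2.52 + 2×2.52×1.379 = 9.472 m.
Hydraulic radius R = A/P = 12.38/9.472 = 1.307 m.
From Manning's equation, S = [nQ / (1 A R^(2/3))]² = [0.032 × 15.3 / (1 × 12.38 × 1.307^(2/3))]² = 0.00109.

S = 0.00109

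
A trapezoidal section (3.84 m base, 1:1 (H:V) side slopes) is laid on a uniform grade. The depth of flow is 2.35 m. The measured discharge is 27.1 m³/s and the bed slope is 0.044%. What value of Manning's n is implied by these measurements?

n = 0.014

With bottom width b = 3.84 m and side slope z = 1: A = (b + zy)y = (3.84 + 1×2.35)×2.35 = 14.55 m²; P = b + 2y√(1+z²) = 3.84 + 2×2.35×1.414 = 10.49 m.
Hydraulic radius R = A/P = 14.55/10.49 = 1.387 m.
Rearranging Manning's equation: n = (1/Q) A R^(2/3) S^(1/2) = (1/27.1) × 14.55 × 1.387^(2/3) × √0.00044 = 0.014.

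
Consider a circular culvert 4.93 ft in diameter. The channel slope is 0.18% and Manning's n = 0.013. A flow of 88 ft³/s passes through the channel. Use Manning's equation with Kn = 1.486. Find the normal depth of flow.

y_n = 3.42 ft

Manning's equation rearranged: A R^(2/3) = nQ / (1.486·√S) = 0.013 × 88 / (1.486 × √0.0018) = 18.15.
At y = 3.81 ft: A R^(2/3) = 20.7 — high.
At y = 2.45 ft: A R^(2/3) = 10.86 — low.
At y = 3.42 ft: A R^(2/3) = 18.16 — close enough.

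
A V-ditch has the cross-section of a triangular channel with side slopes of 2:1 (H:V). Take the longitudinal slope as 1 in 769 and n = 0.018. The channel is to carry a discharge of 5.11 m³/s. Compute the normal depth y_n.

y_n = 1.34 m

Manning's equation rearranged: A R^(2/3) = nQ / (1·√S) = 0.018 × 5.11 / (√0.0013) = 2.551.
At y = 1.49 m: A R^(2/3) = 3.387 — over.
At y = 0.955 m: A R^(2/3) = 1.034 — short.
At y = 1.34 m: A R^(2/3) = 2.553 — matches.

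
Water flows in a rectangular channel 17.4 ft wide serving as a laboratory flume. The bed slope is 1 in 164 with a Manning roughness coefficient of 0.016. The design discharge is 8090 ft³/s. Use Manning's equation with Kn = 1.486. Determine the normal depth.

Manning's equation rearranged: A R^(2/3) = nQ / (1.486·√S) = 0.016 × 8090 / (1.486 × √0.006098) = 1116.
At y = 15.2 ft: A R^(2/3) = 827.4 — low.
At y = 19.4 ft: A R^(2/3) = 1115 — close enough.

y_n = 19.4 ft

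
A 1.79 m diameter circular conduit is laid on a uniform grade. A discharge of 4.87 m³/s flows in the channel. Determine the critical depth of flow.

At critical depth, Q² T / (g A³) = 1, i.e. A³/T = Q²/g = 4.87²/9.81 = 2.418.
At y = 1.27 m: A³/T = 4.282 — high.
At y = 1.1 m: A³/T = 2.449 — ≈ 2.418.

y_c = 1.1 m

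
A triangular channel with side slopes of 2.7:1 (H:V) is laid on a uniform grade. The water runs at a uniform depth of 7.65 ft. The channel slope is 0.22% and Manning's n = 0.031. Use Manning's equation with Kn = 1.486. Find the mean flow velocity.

V = 5.27 ft/s

For a triangular section with side slope z = 2.7: A = zy² = 2.7×7.65² = 158 ft²; P = 2y√(1+z²) = 2×7.65×2.879 = 44.05 ft.
Hydraulic radius R = A/P = 158/44.05 = 3.587 ft.
From Manning's equation, V = (1.486/n) R^(2/3) S^(1/2) = (1.486/0.031) × 3.587^(2/3) × 0.0022^(1/2) = 5.27 ft/s.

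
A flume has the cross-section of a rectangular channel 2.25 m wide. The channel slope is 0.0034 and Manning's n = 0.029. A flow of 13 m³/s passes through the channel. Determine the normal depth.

Manning's equation rearranged: A R^(2/3) = nQ / (1·√S) = 0.029 × 13 / (√0.0034) = 6.465.
At y = 3.85 m: A R^(2/3) = 7.898 — over.
At y = 2.55 m: A R^(2/3) = 4.864 — short.
At y = 3.24 m: A R^(2/3) = 6.465 — matches.

y_n = 3.24 m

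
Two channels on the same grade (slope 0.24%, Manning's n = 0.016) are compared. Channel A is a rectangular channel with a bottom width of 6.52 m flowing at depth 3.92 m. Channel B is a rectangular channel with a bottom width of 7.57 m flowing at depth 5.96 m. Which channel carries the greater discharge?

channel B

Channel A: Flow area A = b·y = 6.52 × 3.92 = 25.56 m². Wetted perimeter P = b + 2y = 6.52 + 2×3.92 = 14.36 m. Hydraulic radius R = A/P = 25.56/14.36 = 1.78 m. Q_A = (1/0.016)·25.56·1.78^(2/3)·√0.0024 = 114.9 m³/s.
Channel B: Flow area A = b·y = 7.57 × 5.96 = 45.12 m². Wetted perimeter P = b + 2y = 7.57 + 2×5.96 = 19.49 m. Hydraulic radius R = A/P = 45.12/19.49 = 2.315 m. Q_B = (1/0.016)·45.12·2.315^(2/3)·√0.0024 = 241.7 m³/s.
Q_A = 114.9 m³/s vs Q_B = 241.7 m³/s, so channel B carries more.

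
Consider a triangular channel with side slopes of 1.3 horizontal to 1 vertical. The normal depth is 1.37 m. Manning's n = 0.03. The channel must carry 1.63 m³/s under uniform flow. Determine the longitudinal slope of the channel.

S = 0.000907

For a triangular section with side slope z = 1.3: A = zy² = 1.3×1.37² = 2.44 m²; P = 2y√(1+z²) = 2×1.37×1.64 = 4.494 m.
Hydraulic radius R = A/P = 2.44/4.494 = 0.5429 m.
From Manning's equation, S = [nQ / (1 A R^(2/3))]² = [0.03 × 1.63 / (1 × 2.44 × 0.5429^(2/3))]² = 0.000907.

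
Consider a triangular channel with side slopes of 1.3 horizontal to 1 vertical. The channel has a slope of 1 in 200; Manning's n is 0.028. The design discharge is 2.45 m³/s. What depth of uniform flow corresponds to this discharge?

Manning's equation rearranged: A R^(2/3) = nQ / (1·√S) = 0.028 × 2.45 / (√0.005) = 0.9702.
Try y = 0.8 m: A R^(2/3) = 0.3868 — low.
Try y = 1.41 m: A R^(2/3) = 1.753 — high.
Try y = 1.13 m: A R^(2/3) = 0.9717 — matches.

y_n = 1.13 m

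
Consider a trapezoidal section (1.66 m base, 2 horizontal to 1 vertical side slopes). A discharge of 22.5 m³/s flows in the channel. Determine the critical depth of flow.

At critical depth, Q² T / (g A³) = 1, i.e. A³/T = Q²/g = 22.5²/9.81 = 51.61.
At y = 1.72 m: A³/T = 79.04 — high.
At y = 1.24 m: A³/T = 20.44 — low.
At y = 1.55 m: A³/T = 51.1 — ≈ 51.61.

y_c = 1.55 m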